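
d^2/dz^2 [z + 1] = 0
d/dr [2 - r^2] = -2*r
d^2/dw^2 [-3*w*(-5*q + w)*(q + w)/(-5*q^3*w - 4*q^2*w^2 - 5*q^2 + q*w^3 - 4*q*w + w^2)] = 6*q/(q^3*w^3 + 3*q^2*w^2 + 3*q*w + 1)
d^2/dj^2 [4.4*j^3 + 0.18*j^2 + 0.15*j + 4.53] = 26.4*j + 0.36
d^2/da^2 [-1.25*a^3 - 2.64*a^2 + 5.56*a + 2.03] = -7.5*a - 5.28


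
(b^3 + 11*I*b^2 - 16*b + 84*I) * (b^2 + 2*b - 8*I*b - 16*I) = b^5 + 2*b^4 + 3*I*b^4 + 72*b^3 + 6*I*b^3 + 144*b^2 + 212*I*b^2 + 672*b + 424*I*b + 1344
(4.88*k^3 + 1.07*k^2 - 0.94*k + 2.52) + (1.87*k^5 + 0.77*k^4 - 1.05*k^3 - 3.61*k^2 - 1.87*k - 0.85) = 1.87*k^5 + 0.77*k^4 + 3.83*k^3 - 2.54*k^2 - 2.81*k + 1.67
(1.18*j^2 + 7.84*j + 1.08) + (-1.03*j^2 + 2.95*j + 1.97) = 0.15*j^2 + 10.79*j + 3.05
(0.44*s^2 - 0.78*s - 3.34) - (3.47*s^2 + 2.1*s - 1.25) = -3.03*s^2 - 2.88*s - 2.09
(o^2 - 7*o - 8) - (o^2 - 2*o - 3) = -5*o - 5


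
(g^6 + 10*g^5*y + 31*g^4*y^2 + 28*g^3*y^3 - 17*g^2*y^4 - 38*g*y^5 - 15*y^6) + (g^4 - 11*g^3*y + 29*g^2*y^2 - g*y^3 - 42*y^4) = g^6 + 10*g^5*y + 31*g^4*y^2 + g^4 + 28*g^3*y^3 - 11*g^3*y - 17*g^2*y^4 + 29*g^2*y^2 - 38*g*y^5 - g*y^3 - 15*y^6 - 42*y^4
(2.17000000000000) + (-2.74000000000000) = -0.570000000000000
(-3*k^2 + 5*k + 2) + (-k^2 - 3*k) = -4*k^2 + 2*k + 2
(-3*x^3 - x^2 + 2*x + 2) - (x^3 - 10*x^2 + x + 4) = -4*x^3 + 9*x^2 + x - 2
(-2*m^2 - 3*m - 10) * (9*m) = -18*m^3 - 27*m^2 - 90*m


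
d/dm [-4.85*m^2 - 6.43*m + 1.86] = -9.7*m - 6.43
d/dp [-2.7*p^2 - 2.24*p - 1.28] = -5.4*p - 2.24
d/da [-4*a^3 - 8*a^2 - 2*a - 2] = -12*a^2 - 16*a - 2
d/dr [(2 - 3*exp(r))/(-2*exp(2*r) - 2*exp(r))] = (-3*exp(2*r) + 4*exp(r) + 2)*exp(-r)/(2*(exp(2*r) + 2*exp(r) + 1))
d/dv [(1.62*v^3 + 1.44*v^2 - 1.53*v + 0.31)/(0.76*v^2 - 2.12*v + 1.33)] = (1.2312*v^4 - 6.8688*v^3 + 4.5738*v^2 + 3.3592*v - 1.3777)/(0.5776*v^4 - 3.2224*v^3 + 6.516*v^2 - 5.6392*v + 1.7689)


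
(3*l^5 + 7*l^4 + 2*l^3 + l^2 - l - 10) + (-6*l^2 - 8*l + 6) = 3*l^5 + 7*l^4 + 2*l^3 - 5*l^2 - 9*l - 4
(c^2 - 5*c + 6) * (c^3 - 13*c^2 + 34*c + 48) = c^5 - 18*c^4 + 105*c^3 - 200*c^2 - 36*c + 288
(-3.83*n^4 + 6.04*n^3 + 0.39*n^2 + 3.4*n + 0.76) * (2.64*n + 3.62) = -10.1112*n^5 + 2.081*n^4 + 22.8944*n^3 + 10.3878*n^2 + 14.3144*n + 2.7512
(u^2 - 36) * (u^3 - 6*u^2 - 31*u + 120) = u^5 - 6*u^4 - 67*u^3 + 336*u^2 + 1116*u - 4320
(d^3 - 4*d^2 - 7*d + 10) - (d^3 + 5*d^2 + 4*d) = -9*d^2 - 11*d + 10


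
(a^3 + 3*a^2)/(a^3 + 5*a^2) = (a + 3)/(a + 5)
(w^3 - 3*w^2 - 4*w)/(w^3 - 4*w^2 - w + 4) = w/(w - 1)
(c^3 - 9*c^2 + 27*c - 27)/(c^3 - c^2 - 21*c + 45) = (c - 3)/(c + 5)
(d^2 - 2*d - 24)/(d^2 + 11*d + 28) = (d - 6)/(d + 7)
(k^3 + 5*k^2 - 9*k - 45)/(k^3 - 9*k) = (k + 5)/k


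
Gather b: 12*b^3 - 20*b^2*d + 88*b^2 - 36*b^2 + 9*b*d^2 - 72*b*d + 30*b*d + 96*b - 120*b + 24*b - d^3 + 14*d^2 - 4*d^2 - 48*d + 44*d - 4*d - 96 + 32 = 12*b^3 + b^2*(52 - 20*d) + b*(9*d^2 - 42*d) - d^3 + 10*d^2 - 8*d - 64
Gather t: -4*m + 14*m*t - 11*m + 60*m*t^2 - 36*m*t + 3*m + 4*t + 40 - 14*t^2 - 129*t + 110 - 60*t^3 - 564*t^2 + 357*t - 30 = -12*m - 60*t^3 + t^2*(60*m - 578) + t*(232 - 22*m) + 120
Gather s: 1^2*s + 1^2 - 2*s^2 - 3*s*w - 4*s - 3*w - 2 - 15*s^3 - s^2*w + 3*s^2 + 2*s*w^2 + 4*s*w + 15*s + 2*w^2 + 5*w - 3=-15*s^3 + s^2*(1 - w) + s*(2*w^2 + w + 12) + 2*w^2 + 2*w - 4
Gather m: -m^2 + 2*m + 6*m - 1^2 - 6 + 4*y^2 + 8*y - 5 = -m^2 + 8*m + 4*y^2 + 8*y - 12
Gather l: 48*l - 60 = 48*l - 60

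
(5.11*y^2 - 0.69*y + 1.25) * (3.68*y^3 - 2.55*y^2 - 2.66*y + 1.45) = 18.8048*y^5 - 15.5697*y^4 - 7.2331*y^3 + 6.0574*y^2 - 4.3255*y + 1.8125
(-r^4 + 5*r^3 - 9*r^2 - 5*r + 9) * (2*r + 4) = -2*r^5 + 6*r^4 + 2*r^3 - 46*r^2 - 2*r + 36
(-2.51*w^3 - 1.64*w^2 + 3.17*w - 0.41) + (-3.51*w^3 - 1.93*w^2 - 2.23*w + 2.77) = -6.02*w^3 - 3.57*w^2 + 0.94*w + 2.36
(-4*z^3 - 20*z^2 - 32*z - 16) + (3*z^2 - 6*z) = -4*z^3 - 17*z^2 - 38*z - 16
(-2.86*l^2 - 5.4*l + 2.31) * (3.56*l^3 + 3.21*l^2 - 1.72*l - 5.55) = -10.1816*l^5 - 28.4046*l^4 - 4.1912*l^3 + 32.5761*l^2 + 25.9968*l - 12.8205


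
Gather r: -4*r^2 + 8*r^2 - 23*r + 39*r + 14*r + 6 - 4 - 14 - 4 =4*r^2 + 30*r - 16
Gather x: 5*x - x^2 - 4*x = -x^2 + x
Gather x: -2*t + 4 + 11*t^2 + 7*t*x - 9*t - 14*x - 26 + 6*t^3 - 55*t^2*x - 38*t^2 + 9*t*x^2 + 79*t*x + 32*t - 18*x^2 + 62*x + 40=6*t^3 - 27*t^2 + 21*t + x^2*(9*t - 18) + x*(-55*t^2 + 86*t + 48) + 18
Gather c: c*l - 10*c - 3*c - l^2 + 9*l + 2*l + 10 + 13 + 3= c*(l - 13) - l^2 + 11*l + 26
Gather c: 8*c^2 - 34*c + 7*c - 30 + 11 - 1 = 8*c^2 - 27*c - 20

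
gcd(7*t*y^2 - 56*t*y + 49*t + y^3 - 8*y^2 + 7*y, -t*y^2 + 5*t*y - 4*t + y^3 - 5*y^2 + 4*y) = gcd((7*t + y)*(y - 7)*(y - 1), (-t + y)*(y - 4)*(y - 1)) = y - 1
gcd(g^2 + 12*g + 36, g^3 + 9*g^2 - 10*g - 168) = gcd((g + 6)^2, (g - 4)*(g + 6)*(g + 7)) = g + 6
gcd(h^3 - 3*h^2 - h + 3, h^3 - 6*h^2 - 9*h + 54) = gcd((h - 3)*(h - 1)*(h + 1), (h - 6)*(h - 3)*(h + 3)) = h - 3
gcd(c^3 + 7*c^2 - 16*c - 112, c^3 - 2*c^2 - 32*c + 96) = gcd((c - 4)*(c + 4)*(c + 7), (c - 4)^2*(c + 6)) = c - 4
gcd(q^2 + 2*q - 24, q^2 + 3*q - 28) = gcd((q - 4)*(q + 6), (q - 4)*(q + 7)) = q - 4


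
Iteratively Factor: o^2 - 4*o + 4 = (o - 2)*(o - 2)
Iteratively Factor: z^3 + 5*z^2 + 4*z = (z + 1)*(z^2 + 4*z) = z*(z + 1)*(z + 4)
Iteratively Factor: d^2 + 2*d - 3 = (d + 3)*(d - 1)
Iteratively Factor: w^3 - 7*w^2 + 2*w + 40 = (w - 4)*(w^2 - 3*w - 10) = (w - 5)*(w - 4)*(w + 2)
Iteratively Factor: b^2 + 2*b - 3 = (b - 1)*(b + 3)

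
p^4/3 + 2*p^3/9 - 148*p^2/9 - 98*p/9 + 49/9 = (p/3 + 1/3)*(p - 7)*(p - 1/3)*(p + 7)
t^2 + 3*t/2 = t*(t + 3/2)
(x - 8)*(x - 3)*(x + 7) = x^3 - 4*x^2 - 53*x + 168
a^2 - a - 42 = (a - 7)*(a + 6)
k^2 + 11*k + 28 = (k + 4)*(k + 7)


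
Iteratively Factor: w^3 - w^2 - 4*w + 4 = (w - 1)*(w^2 - 4) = (w - 1)*(w + 2)*(w - 2)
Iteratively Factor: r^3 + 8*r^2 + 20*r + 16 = (r + 2)*(r^2 + 6*r + 8) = (r + 2)*(r + 4)*(r + 2)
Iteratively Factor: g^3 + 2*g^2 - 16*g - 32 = (g - 4)*(g^2 + 6*g + 8) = (g - 4)*(g + 2)*(g + 4)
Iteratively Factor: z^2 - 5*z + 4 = (z - 1)*(z - 4)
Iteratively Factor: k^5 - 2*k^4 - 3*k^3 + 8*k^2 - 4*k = (k - 2)*(k^4 - 3*k^2 + 2*k) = (k - 2)*(k - 1)*(k^3 + k^2 - 2*k) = (k - 2)*(k - 1)*(k + 2)*(k^2 - k) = (k - 2)*(k - 1)^2*(k + 2)*(k)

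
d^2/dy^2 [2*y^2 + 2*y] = 4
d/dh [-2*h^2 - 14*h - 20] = -4*h - 14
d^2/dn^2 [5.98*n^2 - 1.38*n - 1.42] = 11.9600000000000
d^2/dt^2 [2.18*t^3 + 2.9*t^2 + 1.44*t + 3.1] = 13.08*t + 5.8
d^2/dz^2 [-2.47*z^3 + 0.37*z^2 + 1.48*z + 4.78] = 0.74 - 14.82*z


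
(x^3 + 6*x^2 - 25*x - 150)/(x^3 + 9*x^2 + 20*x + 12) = (x^2 - 25)/(x^2 + 3*x + 2)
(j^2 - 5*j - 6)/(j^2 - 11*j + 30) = (j + 1)/(j - 5)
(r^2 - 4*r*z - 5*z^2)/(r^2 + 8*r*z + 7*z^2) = (r - 5*z)/(r + 7*z)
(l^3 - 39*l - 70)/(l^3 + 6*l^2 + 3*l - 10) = (l - 7)/(l - 1)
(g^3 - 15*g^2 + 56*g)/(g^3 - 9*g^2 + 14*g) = (g - 8)/(g - 2)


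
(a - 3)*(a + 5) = a^2 + 2*a - 15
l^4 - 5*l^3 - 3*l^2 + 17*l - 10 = (l - 5)*(l - 1)^2*(l + 2)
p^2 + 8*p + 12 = (p + 2)*(p + 6)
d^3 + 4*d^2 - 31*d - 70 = (d - 5)*(d + 2)*(d + 7)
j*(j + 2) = j^2 + 2*j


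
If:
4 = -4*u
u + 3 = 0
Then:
No Solution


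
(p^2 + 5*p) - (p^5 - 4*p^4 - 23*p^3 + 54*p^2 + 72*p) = -p^5 + 4*p^4 + 23*p^3 - 53*p^2 - 67*p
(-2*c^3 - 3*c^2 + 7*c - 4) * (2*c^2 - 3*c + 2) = -4*c^5 + 19*c^3 - 35*c^2 + 26*c - 8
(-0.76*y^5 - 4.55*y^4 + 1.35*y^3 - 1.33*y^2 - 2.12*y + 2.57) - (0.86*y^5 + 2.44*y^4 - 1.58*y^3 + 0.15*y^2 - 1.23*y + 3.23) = -1.62*y^5 - 6.99*y^4 + 2.93*y^3 - 1.48*y^2 - 0.89*y - 0.66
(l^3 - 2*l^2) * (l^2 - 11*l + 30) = l^5 - 13*l^4 + 52*l^3 - 60*l^2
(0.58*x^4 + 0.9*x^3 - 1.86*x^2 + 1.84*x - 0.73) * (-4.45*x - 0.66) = -2.581*x^5 - 4.3878*x^4 + 7.683*x^3 - 6.9604*x^2 + 2.0341*x + 0.4818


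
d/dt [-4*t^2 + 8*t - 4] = 8 - 8*t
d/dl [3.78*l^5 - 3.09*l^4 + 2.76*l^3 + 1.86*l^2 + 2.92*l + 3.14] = 18.9*l^4 - 12.36*l^3 + 8.28*l^2 + 3.72*l + 2.92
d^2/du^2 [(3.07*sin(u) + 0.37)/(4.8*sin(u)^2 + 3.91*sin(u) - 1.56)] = (-70.7328*sin(u)^5 + 23.5185599999999*sin(u)^4 - 17.2958400000001*sin(u)^3 + 15.6841910000001*sin(u)^2 + 169.865916*sin(u) + 54.3058579999999)/(4.8*sin(u)^2 + 3.91*sin(u) - 1.56)^3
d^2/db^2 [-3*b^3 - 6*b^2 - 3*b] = -18*b - 12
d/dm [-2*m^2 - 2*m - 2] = -4*m - 2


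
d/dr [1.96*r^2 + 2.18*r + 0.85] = 3.92*r + 2.18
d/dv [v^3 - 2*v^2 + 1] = v*(3*v - 4)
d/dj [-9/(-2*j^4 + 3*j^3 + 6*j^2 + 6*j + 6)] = 9*(-8*j^3 + 9*j^2 + 12*j + 6)/(-2*j^4 + 3*j^3 + 6*j^2 + 6*j + 6)^2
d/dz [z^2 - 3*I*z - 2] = 2*z - 3*I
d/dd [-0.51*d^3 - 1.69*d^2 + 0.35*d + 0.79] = -1.53*d^2 - 3.38*d + 0.35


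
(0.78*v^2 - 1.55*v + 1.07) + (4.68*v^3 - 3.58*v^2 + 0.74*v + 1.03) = 4.68*v^3 - 2.8*v^2 - 0.81*v + 2.1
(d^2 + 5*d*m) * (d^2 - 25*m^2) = d^4 + 5*d^3*m - 25*d^2*m^2 - 125*d*m^3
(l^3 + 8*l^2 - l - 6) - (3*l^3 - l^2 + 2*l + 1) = -2*l^3 + 9*l^2 - 3*l - 7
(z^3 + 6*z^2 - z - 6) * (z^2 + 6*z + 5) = z^5 + 12*z^4 + 40*z^3 + 18*z^2 - 41*z - 30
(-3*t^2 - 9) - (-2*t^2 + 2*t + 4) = -t^2 - 2*t - 13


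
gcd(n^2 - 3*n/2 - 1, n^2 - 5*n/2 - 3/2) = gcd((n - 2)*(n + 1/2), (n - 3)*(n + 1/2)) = n + 1/2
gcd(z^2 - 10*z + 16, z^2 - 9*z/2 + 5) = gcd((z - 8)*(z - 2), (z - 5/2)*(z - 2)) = z - 2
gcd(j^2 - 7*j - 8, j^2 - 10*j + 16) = j - 8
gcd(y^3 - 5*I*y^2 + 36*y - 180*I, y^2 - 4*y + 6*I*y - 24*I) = y + 6*I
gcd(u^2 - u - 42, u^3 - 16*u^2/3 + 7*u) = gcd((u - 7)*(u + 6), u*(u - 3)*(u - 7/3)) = 1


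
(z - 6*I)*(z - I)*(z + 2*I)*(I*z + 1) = I*z^4 + 6*z^3 + 3*I*z^2 + 20*z - 12*I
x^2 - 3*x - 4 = (x - 4)*(x + 1)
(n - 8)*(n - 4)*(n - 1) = n^3 - 13*n^2 + 44*n - 32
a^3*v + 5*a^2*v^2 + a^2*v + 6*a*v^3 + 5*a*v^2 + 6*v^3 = (a + 2*v)*(a + 3*v)*(a*v + v)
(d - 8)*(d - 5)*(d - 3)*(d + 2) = d^4 - 14*d^3 + 47*d^2 + 38*d - 240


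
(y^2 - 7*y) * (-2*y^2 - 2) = -2*y^4 + 14*y^3 - 2*y^2 + 14*y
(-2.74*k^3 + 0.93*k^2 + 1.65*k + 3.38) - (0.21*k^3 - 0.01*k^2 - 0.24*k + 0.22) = -2.95*k^3 + 0.94*k^2 + 1.89*k + 3.16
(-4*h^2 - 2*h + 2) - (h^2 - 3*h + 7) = -5*h^2 + h - 5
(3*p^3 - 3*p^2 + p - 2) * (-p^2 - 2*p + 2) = -3*p^5 - 3*p^4 + 11*p^3 - 6*p^2 + 6*p - 4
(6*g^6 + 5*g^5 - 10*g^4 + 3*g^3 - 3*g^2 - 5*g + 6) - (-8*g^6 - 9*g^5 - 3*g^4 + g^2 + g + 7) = 14*g^6 + 14*g^5 - 7*g^4 + 3*g^3 - 4*g^2 - 6*g - 1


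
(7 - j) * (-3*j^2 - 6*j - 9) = 3*j^3 - 15*j^2 - 33*j - 63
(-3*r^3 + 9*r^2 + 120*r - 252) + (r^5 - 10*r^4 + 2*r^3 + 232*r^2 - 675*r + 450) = r^5 - 10*r^4 - r^3 + 241*r^2 - 555*r + 198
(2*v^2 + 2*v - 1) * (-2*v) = -4*v^3 - 4*v^2 + 2*v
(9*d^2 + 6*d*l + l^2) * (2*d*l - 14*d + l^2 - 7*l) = 18*d^3*l - 126*d^3 + 21*d^2*l^2 - 147*d^2*l + 8*d*l^3 - 56*d*l^2 + l^4 - 7*l^3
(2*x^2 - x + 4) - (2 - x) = 2*x^2 + 2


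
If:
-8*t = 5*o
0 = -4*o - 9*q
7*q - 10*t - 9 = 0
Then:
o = 324/113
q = -144/113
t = -405/226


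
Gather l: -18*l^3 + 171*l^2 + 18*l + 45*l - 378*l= -18*l^3 + 171*l^2 - 315*l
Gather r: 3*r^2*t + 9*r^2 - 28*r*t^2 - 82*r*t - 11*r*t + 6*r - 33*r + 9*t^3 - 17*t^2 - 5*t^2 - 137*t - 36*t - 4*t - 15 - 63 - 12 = r^2*(3*t + 9) + r*(-28*t^2 - 93*t - 27) + 9*t^3 - 22*t^2 - 177*t - 90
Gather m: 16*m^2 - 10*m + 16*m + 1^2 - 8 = 16*m^2 + 6*m - 7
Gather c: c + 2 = c + 2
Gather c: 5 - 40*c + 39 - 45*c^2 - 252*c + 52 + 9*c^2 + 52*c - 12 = -36*c^2 - 240*c + 84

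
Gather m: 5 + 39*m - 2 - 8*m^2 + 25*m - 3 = -8*m^2 + 64*m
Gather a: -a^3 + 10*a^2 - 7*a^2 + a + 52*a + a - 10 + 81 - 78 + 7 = -a^3 + 3*a^2 + 54*a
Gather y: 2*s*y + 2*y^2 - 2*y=2*y^2 + y*(2*s - 2)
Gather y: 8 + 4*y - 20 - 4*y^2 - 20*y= -4*y^2 - 16*y - 12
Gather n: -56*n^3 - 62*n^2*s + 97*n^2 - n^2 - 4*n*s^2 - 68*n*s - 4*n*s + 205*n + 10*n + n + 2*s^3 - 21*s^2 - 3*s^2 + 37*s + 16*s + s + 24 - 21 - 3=-56*n^3 + n^2*(96 - 62*s) + n*(-4*s^2 - 72*s + 216) + 2*s^3 - 24*s^2 + 54*s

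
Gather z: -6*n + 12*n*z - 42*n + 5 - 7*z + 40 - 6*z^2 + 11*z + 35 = -48*n - 6*z^2 + z*(12*n + 4) + 80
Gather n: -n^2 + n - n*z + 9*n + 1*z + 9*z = -n^2 + n*(10 - z) + 10*z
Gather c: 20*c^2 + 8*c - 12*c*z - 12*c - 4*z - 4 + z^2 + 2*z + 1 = 20*c^2 + c*(-12*z - 4) + z^2 - 2*z - 3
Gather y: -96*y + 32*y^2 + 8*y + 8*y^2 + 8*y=40*y^2 - 80*y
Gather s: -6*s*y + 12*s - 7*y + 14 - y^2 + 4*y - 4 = s*(12 - 6*y) - y^2 - 3*y + 10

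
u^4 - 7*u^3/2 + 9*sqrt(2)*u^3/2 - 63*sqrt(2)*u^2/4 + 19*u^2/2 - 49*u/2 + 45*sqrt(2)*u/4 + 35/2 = (u - 5/2)*(u - 1)*(u + sqrt(2))*(u + 7*sqrt(2)/2)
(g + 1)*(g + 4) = g^2 + 5*g + 4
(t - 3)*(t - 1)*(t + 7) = t^3 + 3*t^2 - 25*t + 21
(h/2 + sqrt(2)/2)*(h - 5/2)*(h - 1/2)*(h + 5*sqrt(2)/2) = h^4/2 - 3*h^3/2 + 7*sqrt(2)*h^3/4 - 21*sqrt(2)*h^2/4 + 25*h^2/8 - 15*h/2 + 35*sqrt(2)*h/16 + 25/8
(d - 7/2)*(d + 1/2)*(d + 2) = d^3 - d^2 - 31*d/4 - 7/2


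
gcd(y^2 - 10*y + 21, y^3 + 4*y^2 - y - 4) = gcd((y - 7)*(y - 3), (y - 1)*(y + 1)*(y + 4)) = 1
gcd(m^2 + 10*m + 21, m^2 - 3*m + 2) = 1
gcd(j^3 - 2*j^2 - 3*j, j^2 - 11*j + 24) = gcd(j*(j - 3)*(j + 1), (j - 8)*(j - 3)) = j - 3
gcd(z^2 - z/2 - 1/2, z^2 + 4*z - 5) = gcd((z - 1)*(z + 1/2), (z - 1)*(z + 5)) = z - 1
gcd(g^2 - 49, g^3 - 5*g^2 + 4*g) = 1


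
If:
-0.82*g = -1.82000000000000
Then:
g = 2.22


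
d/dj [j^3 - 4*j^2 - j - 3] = 3*j^2 - 8*j - 1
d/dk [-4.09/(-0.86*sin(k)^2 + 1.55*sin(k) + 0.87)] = (6.3395 - 7.0348*sin(k))*cos(k)/(-0.86*sin(k)^2 + 1.55*sin(k) + 0.87)^2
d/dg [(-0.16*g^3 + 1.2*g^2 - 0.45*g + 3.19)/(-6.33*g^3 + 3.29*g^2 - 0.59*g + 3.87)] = (-4.44089209850063e-16*g^5 + 7.0696*g^4 - 5.5082*g^3 + 59.493*g^2 - 11.7022*g + 0.1406)/(40.0689*g^6 - 41.6514*g^5 + 18.2935*g^4 - 52.8764*g^3 + 25.8127*g^2 - 4.5666*g + 14.9769)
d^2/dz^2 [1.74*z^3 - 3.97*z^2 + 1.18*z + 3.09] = 10.44*z - 7.94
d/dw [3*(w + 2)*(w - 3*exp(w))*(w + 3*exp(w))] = 9*w^2 - 54*w*exp(2*w) + 12*w - 135*exp(2*w)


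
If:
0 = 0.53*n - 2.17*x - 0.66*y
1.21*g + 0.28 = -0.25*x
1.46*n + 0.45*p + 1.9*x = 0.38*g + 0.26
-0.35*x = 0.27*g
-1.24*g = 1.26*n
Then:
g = -0.28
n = 0.27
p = -1.43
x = 0.21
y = -0.48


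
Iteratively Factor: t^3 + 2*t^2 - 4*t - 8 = (t - 2)*(t^2 + 4*t + 4) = (t - 2)*(t + 2)*(t + 2)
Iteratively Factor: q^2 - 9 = (q - 3)*(q + 3)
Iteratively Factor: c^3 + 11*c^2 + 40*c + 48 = (c + 4)*(c^2 + 7*c + 12) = (c + 3)*(c + 4)*(c + 4)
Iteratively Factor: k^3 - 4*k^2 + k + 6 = (k - 2)*(k^2 - 2*k - 3) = (k - 3)*(k - 2)*(k + 1)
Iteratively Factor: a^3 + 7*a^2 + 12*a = (a + 3)*(a^2 + 4*a) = (a + 3)*(a + 4)*(a)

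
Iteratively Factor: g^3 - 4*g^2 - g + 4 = (g - 4)*(g^2 - 1) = (g - 4)*(g - 1)*(g + 1)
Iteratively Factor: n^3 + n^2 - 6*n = (n + 3)*(n^2 - 2*n) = (n - 2)*(n + 3)*(n)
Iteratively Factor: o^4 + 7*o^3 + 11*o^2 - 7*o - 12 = (o + 4)*(o^3 + 3*o^2 - o - 3) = (o + 3)*(o + 4)*(o^2 - 1) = (o - 1)*(o + 3)*(o + 4)*(o + 1)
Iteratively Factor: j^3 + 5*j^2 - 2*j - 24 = (j - 2)*(j^2 + 7*j + 12) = (j - 2)*(j + 4)*(j + 3)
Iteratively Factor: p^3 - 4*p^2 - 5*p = (p)*(p^2 - 4*p - 5) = p*(p - 5)*(p + 1)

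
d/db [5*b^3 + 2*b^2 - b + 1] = 15*b^2 + 4*b - 1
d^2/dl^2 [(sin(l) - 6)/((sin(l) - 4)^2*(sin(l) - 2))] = 2*(-2*sin(l)^5 + 26*sin(l)^4 - 73*sin(l)^3 - 42*sin(l)^2 + 324*sin(l) - 200)/((sin(l) - 4)^4*(sin(l) - 2)^3)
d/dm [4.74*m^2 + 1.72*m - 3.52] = 9.48*m + 1.72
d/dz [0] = 0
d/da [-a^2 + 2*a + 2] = 2 - 2*a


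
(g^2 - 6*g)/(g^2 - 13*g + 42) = g/(g - 7)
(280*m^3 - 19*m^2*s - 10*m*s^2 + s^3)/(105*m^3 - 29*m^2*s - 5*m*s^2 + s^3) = (-8*m + s)/(-3*m + s)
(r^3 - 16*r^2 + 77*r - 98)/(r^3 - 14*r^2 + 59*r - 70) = (r - 7)/(r - 5)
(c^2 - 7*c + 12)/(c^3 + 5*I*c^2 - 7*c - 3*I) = (c^2 - 7*c + 12)/(c^3 + 5*I*c^2 - 7*c - 3*I)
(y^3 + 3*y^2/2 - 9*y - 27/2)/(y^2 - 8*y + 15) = (2*y^2 + 9*y + 9)/(2*(y - 5))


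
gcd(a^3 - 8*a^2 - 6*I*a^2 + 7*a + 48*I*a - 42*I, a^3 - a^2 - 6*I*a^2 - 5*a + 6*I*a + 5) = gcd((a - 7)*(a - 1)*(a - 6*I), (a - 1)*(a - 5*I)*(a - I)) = a - 1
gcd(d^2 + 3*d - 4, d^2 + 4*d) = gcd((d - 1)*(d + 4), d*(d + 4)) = d + 4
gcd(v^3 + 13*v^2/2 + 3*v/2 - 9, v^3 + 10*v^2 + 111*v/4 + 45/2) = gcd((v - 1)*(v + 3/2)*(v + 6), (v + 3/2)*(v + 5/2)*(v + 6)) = v^2 + 15*v/2 + 9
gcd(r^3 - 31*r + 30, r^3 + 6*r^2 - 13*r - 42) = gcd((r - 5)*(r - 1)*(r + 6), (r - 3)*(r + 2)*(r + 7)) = 1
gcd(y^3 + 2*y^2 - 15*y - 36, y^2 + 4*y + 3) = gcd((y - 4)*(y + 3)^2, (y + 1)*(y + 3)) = y + 3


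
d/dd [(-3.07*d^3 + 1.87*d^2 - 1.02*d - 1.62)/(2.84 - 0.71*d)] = (4.3594*d^3 - 27.4841*d^2 + 10.6216*d - 4.047)/(0.5041*d^2 - 4.0328*d + 8.0656)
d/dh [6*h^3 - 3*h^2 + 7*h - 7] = 18*h^2 - 6*h + 7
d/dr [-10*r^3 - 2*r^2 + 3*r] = -30*r^2 - 4*r + 3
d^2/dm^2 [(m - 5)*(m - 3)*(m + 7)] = 6*m - 2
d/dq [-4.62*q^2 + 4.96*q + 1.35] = 4.96 - 9.24*q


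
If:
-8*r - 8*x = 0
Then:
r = -x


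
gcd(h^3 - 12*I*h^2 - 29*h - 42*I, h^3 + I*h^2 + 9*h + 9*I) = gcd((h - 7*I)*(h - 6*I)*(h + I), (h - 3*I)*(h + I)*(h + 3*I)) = h + I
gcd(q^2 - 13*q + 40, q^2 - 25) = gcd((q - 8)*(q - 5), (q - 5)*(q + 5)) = q - 5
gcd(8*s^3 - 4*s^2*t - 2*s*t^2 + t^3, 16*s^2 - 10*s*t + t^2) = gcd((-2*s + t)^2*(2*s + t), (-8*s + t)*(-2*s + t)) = 2*s - t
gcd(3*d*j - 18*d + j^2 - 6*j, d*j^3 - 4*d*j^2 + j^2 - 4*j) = 1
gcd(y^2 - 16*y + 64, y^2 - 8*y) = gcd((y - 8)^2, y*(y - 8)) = y - 8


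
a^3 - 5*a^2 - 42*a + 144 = (a - 8)*(a - 3)*(a + 6)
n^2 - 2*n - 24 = (n - 6)*(n + 4)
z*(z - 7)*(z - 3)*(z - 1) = z^4 - 11*z^3 + 31*z^2 - 21*z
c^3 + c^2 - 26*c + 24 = (c - 4)*(c - 1)*(c + 6)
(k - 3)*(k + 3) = k^2 - 9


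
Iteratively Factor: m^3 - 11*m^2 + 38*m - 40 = (m - 5)*(m^2 - 6*m + 8) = (m - 5)*(m - 4)*(m - 2)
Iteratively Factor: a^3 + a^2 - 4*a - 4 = (a + 2)*(a^2 - a - 2) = (a + 1)*(a + 2)*(a - 2)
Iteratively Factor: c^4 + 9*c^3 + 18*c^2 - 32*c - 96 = (c + 4)*(c^3 + 5*c^2 - 2*c - 24) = (c + 3)*(c + 4)*(c^2 + 2*c - 8) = (c + 3)*(c + 4)^2*(c - 2)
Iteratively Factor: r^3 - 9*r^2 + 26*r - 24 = (r - 4)*(r^2 - 5*r + 6) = (r - 4)*(r - 3)*(r - 2)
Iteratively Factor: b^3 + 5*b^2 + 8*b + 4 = (b + 1)*(b^2 + 4*b + 4) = (b + 1)*(b + 2)*(b + 2)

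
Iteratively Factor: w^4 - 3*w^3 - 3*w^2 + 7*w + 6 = (w - 2)*(w^3 - w^2 - 5*w - 3) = (w - 3)*(w - 2)*(w^2 + 2*w + 1) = (w - 3)*(w - 2)*(w + 1)*(w + 1)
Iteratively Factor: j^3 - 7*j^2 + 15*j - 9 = (j - 1)*(j^2 - 6*j + 9) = (j - 3)*(j - 1)*(j - 3)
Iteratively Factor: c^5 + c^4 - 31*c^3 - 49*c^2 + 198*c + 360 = (c + 2)*(c^4 - c^3 - 29*c^2 + 9*c + 180) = (c - 3)*(c + 2)*(c^3 + 2*c^2 - 23*c - 60) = (c - 3)*(c + 2)*(c + 3)*(c^2 - c - 20) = (c - 3)*(c + 2)*(c + 3)*(c + 4)*(c - 5)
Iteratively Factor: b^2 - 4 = (b - 2)*(b + 2)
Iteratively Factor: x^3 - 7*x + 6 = (x - 1)*(x^2 + x - 6) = (x - 1)*(x + 3)*(x - 2)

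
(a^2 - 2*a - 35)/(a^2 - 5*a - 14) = (a + 5)/(a + 2)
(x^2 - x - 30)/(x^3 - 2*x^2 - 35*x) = (x - 6)/(x*(x - 7))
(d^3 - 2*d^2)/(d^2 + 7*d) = d*(d - 2)/(d + 7)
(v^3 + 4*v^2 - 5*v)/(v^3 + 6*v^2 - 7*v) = (v + 5)/(v + 7)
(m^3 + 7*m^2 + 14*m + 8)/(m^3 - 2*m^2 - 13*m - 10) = (m + 4)/(m - 5)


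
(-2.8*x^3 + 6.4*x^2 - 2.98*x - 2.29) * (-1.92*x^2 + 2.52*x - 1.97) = 5.376*x^5 - 19.344*x^4 + 27.3656*x^3 - 15.7208*x^2 + 0.0997999999999992*x + 4.5113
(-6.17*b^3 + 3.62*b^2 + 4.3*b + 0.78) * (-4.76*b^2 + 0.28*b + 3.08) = 29.3692*b^5 - 18.9588*b^4 - 38.458*b^3 + 8.6408*b^2 + 13.4624*b + 2.4024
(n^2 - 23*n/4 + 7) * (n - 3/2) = n^3 - 29*n^2/4 + 125*n/8 - 21/2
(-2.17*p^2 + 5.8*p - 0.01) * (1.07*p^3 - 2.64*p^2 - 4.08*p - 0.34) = -2.3219*p^5 + 11.9348*p^4 - 6.4691*p^3 - 22.8998*p^2 - 1.9312*p + 0.0034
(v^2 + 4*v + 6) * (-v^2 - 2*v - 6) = -v^4 - 6*v^3 - 20*v^2 - 36*v - 36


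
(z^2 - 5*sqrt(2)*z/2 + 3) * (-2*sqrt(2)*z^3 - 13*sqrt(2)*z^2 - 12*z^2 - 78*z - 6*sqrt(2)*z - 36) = -2*sqrt(2)*z^5 - 13*sqrt(2)*z^4 - 2*z^4 - 13*z^3 + 18*sqrt(2)*z^3 - 42*z^2 + 156*sqrt(2)*z^2 - 234*z + 72*sqrt(2)*z - 108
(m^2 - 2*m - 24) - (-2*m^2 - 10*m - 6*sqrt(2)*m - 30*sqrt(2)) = 3*m^2 + 8*m + 6*sqrt(2)*m - 24 + 30*sqrt(2)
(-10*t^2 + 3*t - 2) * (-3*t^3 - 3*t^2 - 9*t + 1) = 30*t^5 + 21*t^4 + 87*t^3 - 31*t^2 + 21*t - 2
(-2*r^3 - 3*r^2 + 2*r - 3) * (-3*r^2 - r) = 6*r^5 + 11*r^4 - 3*r^3 + 7*r^2 + 3*r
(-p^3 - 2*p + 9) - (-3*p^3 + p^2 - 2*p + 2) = 2*p^3 - p^2 + 7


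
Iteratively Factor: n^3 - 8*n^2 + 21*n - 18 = (n - 3)*(n^2 - 5*n + 6) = (n - 3)*(n - 2)*(n - 3)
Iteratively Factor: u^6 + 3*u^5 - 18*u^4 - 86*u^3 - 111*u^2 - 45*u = (u + 1)*(u^5 + 2*u^4 - 20*u^3 - 66*u^2 - 45*u) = (u - 5)*(u + 1)*(u^4 + 7*u^3 + 15*u^2 + 9*u) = (u - 5)*(u + 1)*(u + 3)*(u^3 + 4*u^2 + 3*u) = (u - 5)*(u + 1)*(u + 3)^2*(u^2 + u) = u*(u - 5)*(u + 1)*(u + 3)^2*(u + 1)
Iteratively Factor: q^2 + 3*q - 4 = (q + 4)*(q - 1)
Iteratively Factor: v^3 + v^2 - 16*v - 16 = (v - 4)*(v^2 + 5*v + 4) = (v - 4)*(v + 1)*(v + 4)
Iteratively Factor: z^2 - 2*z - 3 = (z + 1)*(z - 3)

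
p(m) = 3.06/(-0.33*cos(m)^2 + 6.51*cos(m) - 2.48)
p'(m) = 3.06*(-0.66*sin(m)*cos(m) + 6.51*sin(m))/(-0.33*cos(m)^2 + 6.51*cos(m) - 2.48)^2 = (19.9206 - 2.0196*cos(m))*sin(m)/(0.33*cos(m)^2 - 6.51*cos(m) + 2.48)^2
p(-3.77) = -0.38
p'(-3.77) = 0.20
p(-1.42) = -2.03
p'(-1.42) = -8.51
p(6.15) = 0.84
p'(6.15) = -0.18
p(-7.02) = 1.42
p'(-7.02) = -2.65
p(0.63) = 1.19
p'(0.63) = 1.64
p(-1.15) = 24.64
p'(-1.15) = -1130.13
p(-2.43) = -0.40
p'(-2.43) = -0.24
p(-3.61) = -0.36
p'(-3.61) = 0.13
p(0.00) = 0.83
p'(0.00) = 0.00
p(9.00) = -0.35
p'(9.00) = 0.12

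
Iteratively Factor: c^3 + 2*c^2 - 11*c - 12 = (c + 1)*(c^2 + c - 12) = (c - 3)*(c + 1)*(c + 4)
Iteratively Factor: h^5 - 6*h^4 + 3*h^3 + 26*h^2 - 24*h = (h - 1)*(h^4 - 5*h^3 - 2*h^2 + 24*h) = h*(h - 1)*(h^3 - 5*h^2 - 2*h + 24) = h*(h - 1)*(h + 2)*(h^2 - 7*h + 12) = h*(h - 3)*(h - 1)*(h + 2)*(h - 4)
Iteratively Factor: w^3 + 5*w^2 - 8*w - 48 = (w - 3)*(w^2 + 8*w + 16) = (w - 3)*(w + 4)*(w + 4)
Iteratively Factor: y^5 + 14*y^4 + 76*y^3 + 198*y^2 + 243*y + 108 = (y + 3)*(y^4 + 11*y^3 + 43*y^2 + 69*y + 36) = (y + 1)*(y + 3)*(y^3 + 10*y^2 + 33*y + 36) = (y + 1)*(y + 3)^2*(y^2 + 7*y + 12) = (y + 1)*(y + 3)^3*(y + 4)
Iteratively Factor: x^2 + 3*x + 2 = (x + 1)*(x + 2)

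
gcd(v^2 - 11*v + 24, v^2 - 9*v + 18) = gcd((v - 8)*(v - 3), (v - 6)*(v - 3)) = v - 3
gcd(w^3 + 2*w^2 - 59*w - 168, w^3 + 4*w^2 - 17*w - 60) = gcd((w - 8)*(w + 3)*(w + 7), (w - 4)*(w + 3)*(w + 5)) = w + 3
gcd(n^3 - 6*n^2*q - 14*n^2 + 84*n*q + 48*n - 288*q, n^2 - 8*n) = n - 8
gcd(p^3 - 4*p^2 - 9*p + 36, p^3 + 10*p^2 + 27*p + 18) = p + 3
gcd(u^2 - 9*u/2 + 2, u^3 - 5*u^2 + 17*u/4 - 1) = u^2 - 9*u/2 + 2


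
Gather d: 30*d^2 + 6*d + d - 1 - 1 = 30*d^2 + 7*d - 2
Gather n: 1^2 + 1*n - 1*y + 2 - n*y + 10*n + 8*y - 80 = n*(11 - y) + 7*y - 77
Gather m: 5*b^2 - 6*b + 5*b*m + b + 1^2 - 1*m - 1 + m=5*b^2 + 5*b*m - 5*b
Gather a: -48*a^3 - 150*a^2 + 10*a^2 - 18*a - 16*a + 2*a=-48*a^3 - 140*a^2 - 32*a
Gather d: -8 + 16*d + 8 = 16*d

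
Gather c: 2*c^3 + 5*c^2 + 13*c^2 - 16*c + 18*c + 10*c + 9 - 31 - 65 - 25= 2*c^3 + 18*c^2 + 12*c - 112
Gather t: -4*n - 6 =-4*n - 6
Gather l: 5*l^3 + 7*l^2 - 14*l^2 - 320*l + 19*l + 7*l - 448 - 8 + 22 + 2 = 5*l^3 - 7*l^2 - 294*l - 432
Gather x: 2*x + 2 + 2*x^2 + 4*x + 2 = 2*x^2 + 6*x + 4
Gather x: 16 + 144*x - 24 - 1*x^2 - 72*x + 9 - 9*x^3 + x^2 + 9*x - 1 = -9*x^3 + 81*x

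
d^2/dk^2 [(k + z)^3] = 6*k + 6*z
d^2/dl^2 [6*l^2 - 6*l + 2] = 12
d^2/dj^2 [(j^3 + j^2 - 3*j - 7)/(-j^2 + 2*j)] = 2*(-3*j^3 + 21*j^2 - 42*j + 28)/(j^3*(j^3 - 6*j^2 + 12*j - 8))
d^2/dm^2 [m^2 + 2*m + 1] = 2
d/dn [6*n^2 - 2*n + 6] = 12*n - 2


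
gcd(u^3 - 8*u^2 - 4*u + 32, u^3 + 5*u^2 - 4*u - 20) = u^2 - 4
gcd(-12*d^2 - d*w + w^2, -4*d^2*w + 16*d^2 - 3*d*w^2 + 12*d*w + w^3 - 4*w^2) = -4*d + w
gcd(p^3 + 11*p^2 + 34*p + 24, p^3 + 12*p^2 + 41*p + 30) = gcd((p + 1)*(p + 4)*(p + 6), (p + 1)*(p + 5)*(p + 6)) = p^2 + 7*p + 6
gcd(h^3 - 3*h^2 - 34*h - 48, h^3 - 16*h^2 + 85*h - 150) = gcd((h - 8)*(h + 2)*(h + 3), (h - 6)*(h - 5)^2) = 1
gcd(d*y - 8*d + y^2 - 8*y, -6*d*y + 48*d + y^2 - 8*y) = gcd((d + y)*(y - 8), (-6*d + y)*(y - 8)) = y - 8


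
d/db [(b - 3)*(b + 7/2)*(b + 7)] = 3*b^2 + 15*b - 7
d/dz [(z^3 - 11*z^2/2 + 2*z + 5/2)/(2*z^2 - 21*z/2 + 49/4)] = 4*(8*z^4 - 84*z^3 + 362*z^2 - 579*z + 203)/(64*z^4 - 672*z^3 + 2548*z^2 - 4116*z + 2401)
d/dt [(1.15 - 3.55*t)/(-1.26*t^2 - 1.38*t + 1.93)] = (-4.473*t^2 + 2.898*t - 5.2645)/(1.5876*t^4 + 3.4776*t^3 - 2.9592*t^2 - 5.3268*t + 3.7249)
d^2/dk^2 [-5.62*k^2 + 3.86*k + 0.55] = -11.2400000000000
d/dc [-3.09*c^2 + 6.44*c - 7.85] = 6.44 - 6.18*c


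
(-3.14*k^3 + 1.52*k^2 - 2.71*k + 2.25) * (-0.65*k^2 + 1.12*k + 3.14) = 2.041*k^5 - 4.5048*k^4 - 6.3957*k^3 + 0.2751*k^2 - 5.9894*k + 7.065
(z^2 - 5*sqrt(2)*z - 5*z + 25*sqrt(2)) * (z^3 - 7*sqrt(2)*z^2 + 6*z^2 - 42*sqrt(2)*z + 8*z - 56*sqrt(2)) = z^5 - 12*sqrt(2)*z^4 + z^4 - 12*sqrt(2)*z^3 + 48*z^3 + 30*z^2 + 264*sqrt(2)*z^2 - 1540*z + 480*sqrt(2)*z - 2800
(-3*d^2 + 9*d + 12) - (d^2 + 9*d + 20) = -4*d^2 - 8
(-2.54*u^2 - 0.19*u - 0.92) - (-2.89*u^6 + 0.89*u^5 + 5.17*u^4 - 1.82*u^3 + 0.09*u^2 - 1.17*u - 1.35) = 2.89*u^6 - 0.89*u^5 - 5.17*u^4 + 1.82*u^3 - 2.63*u^2 + 0.98*u + 0.43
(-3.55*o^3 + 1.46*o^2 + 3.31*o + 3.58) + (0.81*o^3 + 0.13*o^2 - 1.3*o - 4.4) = -2.74*o^3 + 1.59*o^2 + 2.01*o - 0.82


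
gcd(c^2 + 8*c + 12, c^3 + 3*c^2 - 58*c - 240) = c + 6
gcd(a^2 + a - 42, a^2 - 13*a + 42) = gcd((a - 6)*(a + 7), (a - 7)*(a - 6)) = a - 6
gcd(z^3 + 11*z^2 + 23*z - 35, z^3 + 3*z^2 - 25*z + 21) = z^2 + 6*z - 7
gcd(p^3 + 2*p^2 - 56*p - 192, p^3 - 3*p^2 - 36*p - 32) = p^2 - 4*p - 32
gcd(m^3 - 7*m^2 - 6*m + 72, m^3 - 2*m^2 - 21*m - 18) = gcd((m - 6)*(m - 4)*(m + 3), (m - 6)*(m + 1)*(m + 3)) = m^2 - 3*m - 18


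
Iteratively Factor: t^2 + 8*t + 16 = (t + 4)*(t + 4)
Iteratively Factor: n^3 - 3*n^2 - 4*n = (n)*(n^2 - 3*n - 4) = n*(n - 4)*(n + 1)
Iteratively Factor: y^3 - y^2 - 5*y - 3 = (y + 1)*(y^2 - 2*y - 3) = (y - 3)*(y + 1)*(y + 1)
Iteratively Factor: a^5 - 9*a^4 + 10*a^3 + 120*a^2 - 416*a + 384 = (a - 3)*(a^4 - 6*a^3 - 8*a^2 + 96*a - 128) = (a - 4)*(a - 3)*(a^3 - 2*a^2 - 16*a + 32) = (a - 4)^2*(a - 3)*(a^2 + 2*a - 8) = (a - 4)^2*(a - 3)*(a + 4)*(a - 2)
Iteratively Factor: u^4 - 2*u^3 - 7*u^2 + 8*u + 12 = (u + 2)*(u^3 - 4*u^2 + u + 6) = (u + 1)*(u + 2)*(u^2 - 5*u + 6) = (u - 2)*(u + 1)*(u + 2)*(u - 3)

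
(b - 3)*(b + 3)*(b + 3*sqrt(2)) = b^3 + 3*sqrt(2)*b^2 - 9*b - 27*sqrt(2)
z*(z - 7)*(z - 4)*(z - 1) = z^4 - 12*z^3 + 39*z^2 - 28*z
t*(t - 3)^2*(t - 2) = t^4 - 8*t^3 + 21*t^2 - 18*t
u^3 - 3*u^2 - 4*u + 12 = (u - 3)*(u - 2)*(u + 2)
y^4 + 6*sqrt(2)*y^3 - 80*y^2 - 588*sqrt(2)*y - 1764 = (y - 7*sqrt(2))*(y + 3*sqrt(2))^2*(y + 7*sqrt(2))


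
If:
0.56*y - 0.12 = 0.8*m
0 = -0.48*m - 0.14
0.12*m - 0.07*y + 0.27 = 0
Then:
No Solution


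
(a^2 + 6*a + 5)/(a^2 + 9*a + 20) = (a + 1)/(a + 4)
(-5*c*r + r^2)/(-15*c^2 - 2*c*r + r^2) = r/(3*c + r)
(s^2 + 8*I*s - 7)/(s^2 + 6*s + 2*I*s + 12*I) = (s^2 + 8*I*s - 7)/(s^2 + 2*s*(3 + I) + 12*I)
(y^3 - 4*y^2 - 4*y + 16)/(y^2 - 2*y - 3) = (-y^3 + 4*y^2 + 4*y - 16)/(-y^2 + 2*y + 3)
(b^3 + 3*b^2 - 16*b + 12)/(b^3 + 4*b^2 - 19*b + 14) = (b + 6)/(b + 7)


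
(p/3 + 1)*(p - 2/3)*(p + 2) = p^3/3 + 13*p^2/9 + 8*p/9 - 4/3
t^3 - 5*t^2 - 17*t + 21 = (t - 7)*(t - 1)*(t + 3)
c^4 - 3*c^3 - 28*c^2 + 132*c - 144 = (c - 4)*(c - 3)*(c - 2)*(c + 6)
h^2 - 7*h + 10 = (h - 5)*(h - 2)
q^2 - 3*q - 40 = (q - 8)*(q + 5)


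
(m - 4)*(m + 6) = m^2 + 2*m - 24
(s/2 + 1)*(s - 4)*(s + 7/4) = s^3/2 - s^2/8 - 23*s/4 - 7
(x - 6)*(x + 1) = x^2 - 5*x - 6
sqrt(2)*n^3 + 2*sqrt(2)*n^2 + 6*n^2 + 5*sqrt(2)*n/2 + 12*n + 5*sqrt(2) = (n + 2)*(n + 5*sqrt(2)/2)*(sqrt(2)*n + 1)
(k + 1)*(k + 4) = k^2 + 5*k + 4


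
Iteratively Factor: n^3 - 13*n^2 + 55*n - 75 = (n - 3)*(n^2 - 10*n + 25) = (n - 5)*(n - 3)*(n - 5)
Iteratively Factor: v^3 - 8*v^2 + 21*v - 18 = (v - 3)*(v^2 - 5*v + 6) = (v - 3)*(v - 2)*(v - 3)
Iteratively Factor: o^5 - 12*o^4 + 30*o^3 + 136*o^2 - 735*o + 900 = (o - 5)*(o^4 - 7*o^3 - 5*o^2 + 111*o - 180) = (o - 5)^2*(o^3 - 2*o^2 - 15*o + 36) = (o - 5)^2*(o + 4)*(o^2 - 6*o + 9) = (o - 5)^2*(o - 3)*(o + 4)*(o - 3)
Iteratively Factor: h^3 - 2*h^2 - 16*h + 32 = (h - 2)*(h^2 - 16) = (h - 2)*(h + 4)*(h - 4)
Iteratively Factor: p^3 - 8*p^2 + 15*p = (p)*(p^2 - 8*p + 15) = p*(p - 3)*(p - 5)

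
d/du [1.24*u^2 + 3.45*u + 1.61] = 2.48*u + 3.45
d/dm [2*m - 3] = 2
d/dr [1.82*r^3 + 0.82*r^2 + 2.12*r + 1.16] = 5.46*r^2 + 1.64*r + 2.12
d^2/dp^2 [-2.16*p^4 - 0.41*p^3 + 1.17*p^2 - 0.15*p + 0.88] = -25.92*p^2 - 2.46*p + 2.34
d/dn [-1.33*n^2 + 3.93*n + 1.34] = 3.93 - 2.66*n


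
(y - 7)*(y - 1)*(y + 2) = y^3 - 6*y^2 - 9*y + 14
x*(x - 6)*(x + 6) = x^3 - 36*x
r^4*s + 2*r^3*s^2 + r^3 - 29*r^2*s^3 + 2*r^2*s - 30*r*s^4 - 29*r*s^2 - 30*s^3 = (r - 5*s)*(r + s)*(r + 6*s)*(r*s + 1)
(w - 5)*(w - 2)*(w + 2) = w^3 - 5*w^2 - 4*w + 20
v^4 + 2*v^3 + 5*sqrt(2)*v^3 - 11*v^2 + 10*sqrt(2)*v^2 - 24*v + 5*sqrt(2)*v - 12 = (v + 1)^2*(v - sqrt(2))*(v + 6*sqrt(2))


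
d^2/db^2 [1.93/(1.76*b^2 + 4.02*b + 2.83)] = (-11.956736*b^2 - 27.310272*b + 1.93*(3.52*b + 4.02)*(7.04*b + 8.04) - 19.225888)/(1.76*b^2 + 4.02*b + 2.83)^3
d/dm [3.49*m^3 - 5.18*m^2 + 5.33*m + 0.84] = 10.47*m^2 - 10.36*m + 5.33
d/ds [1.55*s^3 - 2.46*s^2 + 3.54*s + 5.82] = 4.65*s^2 - 4.92*s + 3.54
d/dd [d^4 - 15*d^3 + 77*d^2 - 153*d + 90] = 4*d^3 - 45*d^2 + 154*d - 153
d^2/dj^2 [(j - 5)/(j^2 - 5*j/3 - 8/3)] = 6*((20 - 9*j)*(-3*j^2 + 5*j + 8) - (j - 5)*(6*j - 5)^2)/(-3*j^2 + 5*j + 8)^3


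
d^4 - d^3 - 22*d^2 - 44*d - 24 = (d - 6)*(d + 1)*(d + 2)^2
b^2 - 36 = (b - 6)*(b + 6)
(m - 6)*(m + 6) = m^2 - 36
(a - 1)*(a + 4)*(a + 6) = a^3 + 9*a^2 + 14*a - 24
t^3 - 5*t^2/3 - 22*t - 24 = (t - 6)*(t + 4/3)*(t + 3)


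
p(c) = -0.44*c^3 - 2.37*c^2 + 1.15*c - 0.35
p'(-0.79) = 4.07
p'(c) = -1.32*c^2 - 4.74*c + 1.15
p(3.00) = -30.11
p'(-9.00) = -63.11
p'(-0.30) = 2.45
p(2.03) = -11.46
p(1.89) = -9.61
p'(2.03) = -13.91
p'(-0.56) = 3.39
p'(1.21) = -6.52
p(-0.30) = -0.90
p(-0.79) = -2.52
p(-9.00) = 118.09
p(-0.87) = -2.85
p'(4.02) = -39.24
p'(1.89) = -12.52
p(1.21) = -3.21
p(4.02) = -62.61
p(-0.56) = -1.66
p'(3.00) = -24.95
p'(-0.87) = 4.27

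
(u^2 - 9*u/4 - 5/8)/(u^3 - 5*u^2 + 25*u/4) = (4*u + 1)/(2*u*(2*u - 5))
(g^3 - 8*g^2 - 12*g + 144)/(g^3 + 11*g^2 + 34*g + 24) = (g^2 - 12*g + 36)/(g^2 + 7*g + 6)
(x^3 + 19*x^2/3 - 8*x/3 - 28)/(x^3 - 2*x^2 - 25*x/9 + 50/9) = 3*(3*x^2 + 25*x + 42)/(9*x^2 - 25)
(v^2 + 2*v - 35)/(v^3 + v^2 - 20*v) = (v^2 + 2*v - 35)/(v*(v^2 + v - 20))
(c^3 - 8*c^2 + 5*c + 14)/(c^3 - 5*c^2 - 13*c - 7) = (c - 2)/(c + 1)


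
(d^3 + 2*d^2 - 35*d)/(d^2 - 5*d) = d + 7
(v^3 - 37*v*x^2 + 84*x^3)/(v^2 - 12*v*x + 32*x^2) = (-v^2 - 4*v*x + 21*x^2)/(-v + 8*x)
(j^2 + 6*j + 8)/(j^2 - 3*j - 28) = (j + 2)/(j - 7)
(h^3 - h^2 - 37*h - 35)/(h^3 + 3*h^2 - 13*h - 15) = (h - 7)/(h - 3)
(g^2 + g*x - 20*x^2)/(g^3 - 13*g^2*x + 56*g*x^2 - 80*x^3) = (g + 5*x)/(g^2 - 9*g*x + 20*x^2)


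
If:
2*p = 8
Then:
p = 4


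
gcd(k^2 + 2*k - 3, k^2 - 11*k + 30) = 1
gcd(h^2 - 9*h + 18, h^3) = 1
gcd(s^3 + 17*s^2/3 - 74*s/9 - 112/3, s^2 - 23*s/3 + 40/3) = s - 8/3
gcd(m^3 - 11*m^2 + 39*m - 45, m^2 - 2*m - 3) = m - 3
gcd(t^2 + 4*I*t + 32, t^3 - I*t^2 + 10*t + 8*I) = t - 4*I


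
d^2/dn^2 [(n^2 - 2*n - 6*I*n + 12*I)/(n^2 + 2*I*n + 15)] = (n^3*(-4 - 16*I) + n^2*(-90 + 72*I) + n*(36 + 540*I) + 90 - 336*I)/(n^6 + 6*I*n^5 + 33*n^4 + 172*I*n^3 + 495*n^2 + 1350*I*n + 3375)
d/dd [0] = 0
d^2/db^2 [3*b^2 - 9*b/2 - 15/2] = 6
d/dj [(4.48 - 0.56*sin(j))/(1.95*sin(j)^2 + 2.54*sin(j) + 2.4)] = (1.092*sin(j)^2 - 17.472*sin(j) - 12.7232)*cos(j)/(3.8025*sin(j)^4 + 9.906*sin(j)^3 + 15.8116*sin(j)^2 + 12.192*sin(j) + 5.76)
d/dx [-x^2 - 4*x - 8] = -2*x - 4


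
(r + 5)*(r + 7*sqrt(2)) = r^2 + 5*r + 7*sqrt(2)*r + 35*sqrt(2)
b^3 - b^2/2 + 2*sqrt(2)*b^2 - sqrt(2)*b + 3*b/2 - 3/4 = (b - 1/2)*(b + sqrt(2)/2)*(b + 3*sqrt(2)/2)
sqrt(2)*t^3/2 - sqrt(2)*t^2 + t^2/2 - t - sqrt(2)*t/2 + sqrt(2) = (t - 2)*(t - sqrt(2)/2)*(sqrt(2)*t/2 + 1)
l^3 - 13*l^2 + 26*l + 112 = (l - 8)*(l - 7)*(l + 2)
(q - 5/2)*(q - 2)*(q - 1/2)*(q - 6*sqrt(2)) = q^4 - 6*sqrt(2)*q^3 - 5*q^3 + 29*q^2/4 + 30*sqrt(2)*q^2 - 87*sqrt(2)*q/2 - 5*q/2 + 15*sqrt(2)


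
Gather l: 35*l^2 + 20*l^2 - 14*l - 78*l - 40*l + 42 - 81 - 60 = 55*l^2 - 132*l - 99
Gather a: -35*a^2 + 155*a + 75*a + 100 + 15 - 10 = -35*a^2 + 230*a + 105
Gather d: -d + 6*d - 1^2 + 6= 5*d + 5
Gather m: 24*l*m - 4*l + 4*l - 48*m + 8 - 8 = m*(24*l - 48)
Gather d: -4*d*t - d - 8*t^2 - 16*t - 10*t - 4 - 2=d*(-4*t - 1) - 8*t^2 - 26*t - 6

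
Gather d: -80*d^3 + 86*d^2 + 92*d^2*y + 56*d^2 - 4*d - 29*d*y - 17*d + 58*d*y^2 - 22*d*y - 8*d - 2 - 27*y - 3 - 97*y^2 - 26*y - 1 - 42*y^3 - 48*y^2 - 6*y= -80*d^3 + d^2*(92*y + 142) + d*(58*y^2 - 51*y - 29) - 42*y^3 - 145*y^2 - 59*y - 6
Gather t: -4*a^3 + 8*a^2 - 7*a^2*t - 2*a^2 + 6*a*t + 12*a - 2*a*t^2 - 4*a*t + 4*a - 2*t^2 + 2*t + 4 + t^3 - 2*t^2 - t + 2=-4*a^3 + 6*a^2 + 16*a + t^3 + t^2*(-2*a - 4) + t*(-7*a^2 + 2*a + 1) + 6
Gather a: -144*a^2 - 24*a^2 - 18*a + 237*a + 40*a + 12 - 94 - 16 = -168*a^2 + 259*a - 98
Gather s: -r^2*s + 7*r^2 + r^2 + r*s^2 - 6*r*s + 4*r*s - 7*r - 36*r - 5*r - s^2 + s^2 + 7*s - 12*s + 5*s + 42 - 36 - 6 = 8*r^2 + r*s^2 - 48*r + s*(-r^2 - 2*r)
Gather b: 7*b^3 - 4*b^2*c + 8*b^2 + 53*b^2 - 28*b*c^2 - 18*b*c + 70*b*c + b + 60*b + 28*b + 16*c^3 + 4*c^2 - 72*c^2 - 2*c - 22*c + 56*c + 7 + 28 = 7*b^3 + b^2*(61 - 4*c) + b*(-28*c^2 + 52*c + 89) + 16*c^3 - 68*c^2 + 32*c + 35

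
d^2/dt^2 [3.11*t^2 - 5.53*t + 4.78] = 6.22000000000000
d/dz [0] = 0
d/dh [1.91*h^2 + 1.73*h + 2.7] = 3.82*h + 1.73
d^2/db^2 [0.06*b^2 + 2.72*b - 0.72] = 0.120000000000000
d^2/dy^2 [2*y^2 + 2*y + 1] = 4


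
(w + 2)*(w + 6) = w^2 + 8*w + 12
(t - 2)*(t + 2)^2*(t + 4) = t^4 + 6*t^3 + 4*t^2 - 24*t - 32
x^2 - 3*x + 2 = (x - 2)*(x - 1)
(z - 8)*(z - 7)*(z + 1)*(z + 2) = z^4 - 12*z^3 + 13*z^2 + 138*z + 112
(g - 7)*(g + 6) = g^2 - g - 42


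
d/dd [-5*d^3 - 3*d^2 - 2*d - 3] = -15*d^2 - 6*d - 2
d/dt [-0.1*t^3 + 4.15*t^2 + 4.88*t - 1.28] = -0.3*t^2 + 8.3*t + 4.88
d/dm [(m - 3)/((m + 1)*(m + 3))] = (-m^2 + 6*m + 15)/(m^4 + 8*m^3 + 22*m^2 + 24*m + 9)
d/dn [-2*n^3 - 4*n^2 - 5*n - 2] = -6*n^2 - 8*n - 5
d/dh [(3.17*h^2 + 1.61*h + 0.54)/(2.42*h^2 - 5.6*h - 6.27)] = (-21.6482*h^2 - 42.3654*h - 7.0707)/(5.8564*h^4 - 27.104*h^3 + 1.0132*h^2 + 70.224*h + 39.3129)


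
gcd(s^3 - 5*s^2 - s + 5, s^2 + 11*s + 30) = 1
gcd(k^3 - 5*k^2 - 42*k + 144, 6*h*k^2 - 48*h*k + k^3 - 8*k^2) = k - 8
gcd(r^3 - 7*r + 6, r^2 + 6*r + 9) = r + 3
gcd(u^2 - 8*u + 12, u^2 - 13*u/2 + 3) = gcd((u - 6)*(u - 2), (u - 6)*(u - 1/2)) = u - 6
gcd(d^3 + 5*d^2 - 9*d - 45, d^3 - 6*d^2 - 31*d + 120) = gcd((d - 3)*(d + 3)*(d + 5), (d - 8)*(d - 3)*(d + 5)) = d^2 + 2*d - 15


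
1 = 1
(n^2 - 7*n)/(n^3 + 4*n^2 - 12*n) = (n - 7)/(n^2 + 4*n - 12)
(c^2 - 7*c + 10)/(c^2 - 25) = (c - 2)/(c + 5)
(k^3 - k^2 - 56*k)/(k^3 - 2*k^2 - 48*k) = (k + 7)/(k + 6)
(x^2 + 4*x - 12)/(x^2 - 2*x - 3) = (-x^2 - 4*x + 12)/(-x^2 + 2*x + 3)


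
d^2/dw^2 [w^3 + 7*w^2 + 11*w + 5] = 6*w + 14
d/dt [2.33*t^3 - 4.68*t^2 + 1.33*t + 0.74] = 6.99*t^2 - 9.36*t + 1.33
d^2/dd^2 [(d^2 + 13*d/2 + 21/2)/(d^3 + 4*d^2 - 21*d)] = (2*d^6 + 39*d^5 + 408*d^4 + 1321*d^3 - 315*d^2 - 5292*d + 9261)/(d^3*(d^6 + 12*d^5 - 15*d^4 - 440*d^3 + 315*d^2 + 5292*d - 9261))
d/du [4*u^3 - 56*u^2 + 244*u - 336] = 12*u^2 - 112*u + 244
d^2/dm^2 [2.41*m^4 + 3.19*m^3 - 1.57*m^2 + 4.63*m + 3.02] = 28.92*m^2 + 19.14*m - 3.14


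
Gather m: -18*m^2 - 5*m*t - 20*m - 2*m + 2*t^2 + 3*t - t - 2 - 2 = -18*m^2 + m*(-5*t - 22) + 2*t^2 + 2*t - 4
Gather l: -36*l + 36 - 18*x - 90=-36*l - 18*x - 54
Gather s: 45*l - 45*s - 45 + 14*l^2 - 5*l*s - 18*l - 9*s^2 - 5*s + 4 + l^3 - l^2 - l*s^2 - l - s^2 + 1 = l^3 + 13*l^2 + 26*l + s^2*(-l - 10) + s*(-5*l - 50) - 40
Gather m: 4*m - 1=4*m - 1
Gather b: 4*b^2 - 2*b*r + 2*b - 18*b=4*b^2 + b*(-2*r - 16)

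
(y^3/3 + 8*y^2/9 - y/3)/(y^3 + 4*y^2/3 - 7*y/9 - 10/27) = 3*y*(3*y^2 + 8*y - 3)/(27*y^3 + 36*y^2 - 21*y - 10)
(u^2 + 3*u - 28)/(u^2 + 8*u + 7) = (u - 4)/(u + 1)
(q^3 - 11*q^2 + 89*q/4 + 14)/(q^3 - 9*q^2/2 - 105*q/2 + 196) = (q + 1/2)/(q + 7)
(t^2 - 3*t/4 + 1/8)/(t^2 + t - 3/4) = (4*t - 1)/(2*(2*t + 3))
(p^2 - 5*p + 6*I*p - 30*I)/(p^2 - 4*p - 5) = (p + 6*I)/(p + 1)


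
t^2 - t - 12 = (t - 4)*(t + 3)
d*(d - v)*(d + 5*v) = d^3 + 4*d^2*v - 5*d*v^2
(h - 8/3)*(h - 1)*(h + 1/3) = h^3 - 10*h^2/3 + 13*h/9 + 8/9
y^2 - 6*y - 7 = (y - 7)*(y + 1)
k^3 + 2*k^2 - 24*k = k*(k - 4)*(k + 6)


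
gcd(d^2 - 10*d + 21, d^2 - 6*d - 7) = d - 7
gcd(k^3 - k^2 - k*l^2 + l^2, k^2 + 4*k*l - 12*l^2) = 1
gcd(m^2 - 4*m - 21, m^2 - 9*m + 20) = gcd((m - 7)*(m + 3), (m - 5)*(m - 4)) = 1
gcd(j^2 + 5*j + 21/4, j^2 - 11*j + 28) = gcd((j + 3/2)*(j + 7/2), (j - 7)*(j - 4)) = 1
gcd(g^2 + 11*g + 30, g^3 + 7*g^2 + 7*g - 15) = g + 5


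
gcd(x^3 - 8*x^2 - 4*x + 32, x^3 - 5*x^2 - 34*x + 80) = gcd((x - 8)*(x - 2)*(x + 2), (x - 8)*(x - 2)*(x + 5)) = x^2 - 10*x + 16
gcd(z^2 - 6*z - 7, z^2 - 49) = z - 7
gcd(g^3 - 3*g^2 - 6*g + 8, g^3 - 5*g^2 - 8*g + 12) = g^2 + g - 2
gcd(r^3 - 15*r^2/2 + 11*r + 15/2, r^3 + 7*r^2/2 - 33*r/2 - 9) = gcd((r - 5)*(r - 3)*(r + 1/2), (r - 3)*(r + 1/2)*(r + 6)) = r^2 - 5*r/2 - 3/2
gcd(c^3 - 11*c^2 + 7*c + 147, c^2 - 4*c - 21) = c^2 - 4*c - 21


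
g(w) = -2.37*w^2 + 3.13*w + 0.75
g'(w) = 3.13 - 4.74*w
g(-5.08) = -76.31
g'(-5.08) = 27.21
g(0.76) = 1.76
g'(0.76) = -0.47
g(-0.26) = -0.22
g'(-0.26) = 4.36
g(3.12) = -12.55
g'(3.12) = -11.66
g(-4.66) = -65.30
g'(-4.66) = 25.22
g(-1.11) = -5.64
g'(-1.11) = 8.39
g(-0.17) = 0.15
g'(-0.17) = 3.94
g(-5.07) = -76.04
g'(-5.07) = 27.16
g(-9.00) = -219.39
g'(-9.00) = 45.79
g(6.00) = -65.79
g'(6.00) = -25.31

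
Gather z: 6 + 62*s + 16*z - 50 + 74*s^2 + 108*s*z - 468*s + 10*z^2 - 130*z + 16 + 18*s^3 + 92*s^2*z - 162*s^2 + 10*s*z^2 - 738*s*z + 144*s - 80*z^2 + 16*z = 18*s^3 - 88*s^2 - 262*s + z^2*(10*s - 70) + z*(92*s^2 - 630*s - 98) - 28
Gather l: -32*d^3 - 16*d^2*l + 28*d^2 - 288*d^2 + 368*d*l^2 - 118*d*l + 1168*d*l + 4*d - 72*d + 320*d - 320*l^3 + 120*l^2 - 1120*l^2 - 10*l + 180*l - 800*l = -32*d^3 - 260*d^2 + 252*d - 320*l^3 + l^2*(368*d - 1000) + l*(-16*d^2 + 1050*d - 630)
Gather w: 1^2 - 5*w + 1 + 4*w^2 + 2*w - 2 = 4*w^2 - 3*w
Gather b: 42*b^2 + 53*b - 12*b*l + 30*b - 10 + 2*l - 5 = 42*b^2 + b*(83 - 12*l) + 2*l - 15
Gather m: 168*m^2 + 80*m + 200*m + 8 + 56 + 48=168*m^2 + 280*m + 112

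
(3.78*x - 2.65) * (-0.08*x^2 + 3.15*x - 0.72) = -0.3024*x^3 + 12.119*x^2 - 11.0691*x + 1.908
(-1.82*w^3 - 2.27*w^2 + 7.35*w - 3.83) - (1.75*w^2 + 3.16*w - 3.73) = -1.82*w^3 - 4.02*w^2 + 4.19*w - 0.1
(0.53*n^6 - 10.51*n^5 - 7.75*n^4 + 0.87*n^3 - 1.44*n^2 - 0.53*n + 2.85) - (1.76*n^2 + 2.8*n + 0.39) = 0.53*n^6 - 10.51*n^5 - 7.75*n^4 + 0.87*n^3 - 3.2*n^2 - 3.33*n + 2.46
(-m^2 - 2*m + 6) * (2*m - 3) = -2*m^3 - m^2 + 18*m - 18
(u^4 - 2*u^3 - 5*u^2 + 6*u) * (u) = u^5 - 2*u^4 - 5*u^3 + 6*u^2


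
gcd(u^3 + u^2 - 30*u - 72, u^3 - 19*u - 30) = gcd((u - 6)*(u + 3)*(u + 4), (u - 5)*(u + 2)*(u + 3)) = u + 3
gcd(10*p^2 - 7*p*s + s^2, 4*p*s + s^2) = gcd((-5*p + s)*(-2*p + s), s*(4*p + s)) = 1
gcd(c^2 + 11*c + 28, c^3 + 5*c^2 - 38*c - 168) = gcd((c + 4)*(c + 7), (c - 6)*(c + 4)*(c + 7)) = c^2 + 11*c + 28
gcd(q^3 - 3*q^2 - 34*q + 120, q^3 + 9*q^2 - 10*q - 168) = q^2 + 2*q - 24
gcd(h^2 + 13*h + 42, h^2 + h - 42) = h + 7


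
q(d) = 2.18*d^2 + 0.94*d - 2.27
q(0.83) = 0.01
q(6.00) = 81.85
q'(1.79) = 8.74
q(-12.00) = 300.37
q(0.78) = -0.21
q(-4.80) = 43.45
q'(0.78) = 4.34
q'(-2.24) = -8.83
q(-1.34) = 0.38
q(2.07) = 9.02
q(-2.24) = 6.56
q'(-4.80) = -19.99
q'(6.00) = 27.10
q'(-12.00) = -51.38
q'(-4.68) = -19.46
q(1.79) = 6.40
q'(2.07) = 9.97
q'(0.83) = 4.56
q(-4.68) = 41.08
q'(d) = 4.36*d + 0.94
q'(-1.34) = -4.90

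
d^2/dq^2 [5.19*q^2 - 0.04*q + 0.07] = 10.3800000000000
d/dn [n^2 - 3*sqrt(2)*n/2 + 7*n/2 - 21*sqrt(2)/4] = 2*n - 3*sqrt(2)/2 + 7/2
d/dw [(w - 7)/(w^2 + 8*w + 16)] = (18 - w)/(w^3 + 12*w^2 + 48*w + 64)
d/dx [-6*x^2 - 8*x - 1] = -12*x - 8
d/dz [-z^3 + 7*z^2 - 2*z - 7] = -3*z^2 + 14*z - 2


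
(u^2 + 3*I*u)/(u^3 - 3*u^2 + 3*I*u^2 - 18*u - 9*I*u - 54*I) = u/(u^2 - 3*u - 18)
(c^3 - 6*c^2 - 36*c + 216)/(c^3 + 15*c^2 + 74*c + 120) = (c^2 - 12*c + 36)/(c^2 + 9*c + 20)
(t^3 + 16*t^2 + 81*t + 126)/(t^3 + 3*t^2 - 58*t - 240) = (t^2 + 10*t + 21)/(t^2 - 3*t - 40)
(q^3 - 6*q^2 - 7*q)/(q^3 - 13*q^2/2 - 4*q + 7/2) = 2*q/(2*q - 1)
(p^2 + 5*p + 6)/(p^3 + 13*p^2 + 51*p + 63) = (p + 2)/(p^2 + 10*p + 21)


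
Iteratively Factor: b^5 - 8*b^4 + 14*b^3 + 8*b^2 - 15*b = (b - 1)*(b^4 - 7*b^3 + 7*b^2 + 15*b) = (b - 5)*(b - 1)*(b^3 - 2*b^2 - 3*b) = (b - 5)*(b - 3)*(b - 1)*(b^2 + b) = b*(b - 5)*(b - 3)*(b - 1)*(b + 1)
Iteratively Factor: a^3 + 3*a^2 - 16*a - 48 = (a + 3)*(a^2 - 16) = (a + 3)*(a + 4)*(a - 4)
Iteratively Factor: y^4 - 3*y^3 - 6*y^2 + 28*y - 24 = (y - 2)*(y^3 - y^2 - 8*y + 12) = (y - 2)^2*(y^2 + y - 6) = (y - 2)^2*(y + 3)*(y - 2)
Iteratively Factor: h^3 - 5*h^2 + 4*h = (h - 1)*(h^2 - 4*h) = (h - 4)*(h - 1)*(h)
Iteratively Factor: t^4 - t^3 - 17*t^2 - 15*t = (t - 5)*(t^3 + 4*t^2 + 3*t) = t*(t - 5)*(t^2 + 4*t + 3) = t*(t - 5)*(t + 1)*(t + 3)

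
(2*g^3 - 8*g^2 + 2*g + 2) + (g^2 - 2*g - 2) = 2*g^3 - 7*g^2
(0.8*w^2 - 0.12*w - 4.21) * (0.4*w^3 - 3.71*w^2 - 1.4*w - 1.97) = 0.32*w^5 - 3.016*w^4 - 2.3588*w^3 + 14.2111*w^2 + 6.1304*w + 8.2937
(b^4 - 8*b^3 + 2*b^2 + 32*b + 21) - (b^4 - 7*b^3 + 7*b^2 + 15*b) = -b^3 - 5*b^2 + 17*b + 21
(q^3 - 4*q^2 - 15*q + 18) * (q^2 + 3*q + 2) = q^5 - q^4 - 25*q^3 - 35*q^2 + 24*q + 36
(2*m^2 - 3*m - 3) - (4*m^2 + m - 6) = -2*m^2 - 4*m + 3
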